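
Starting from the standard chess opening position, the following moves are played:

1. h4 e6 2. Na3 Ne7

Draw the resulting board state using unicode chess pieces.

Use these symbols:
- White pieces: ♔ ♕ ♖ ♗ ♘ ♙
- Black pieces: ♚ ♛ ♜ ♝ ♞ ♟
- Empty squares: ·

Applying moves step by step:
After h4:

♜ ♞ ♝ ♛ ♚ ♝ ♞ ♜
♟ ♟ ♟ ♟ ♟ ♟ ♟ ♟
· · · · · · · ·
· · · · · · · ·
· · · · · · · ♙
· · · · · · · ·
♙ ♙ ♙ ♙ ♙ ♙ ♙ ·
♖ ♘ ♗ ♕ ♔ ♗ ♘ ♖


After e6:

♜ ♞ ♝ ♛ ♚ ♝ ♞ ♜
♟ ♟ ♟ ♟ · ♟ ♟ ♟
· · · · ♟ · · ·
· · · · · · · ·
· · · · · · · ♙
· · · · · · · ·
♙ ♙ ♙ ♙ ♙ ♙ ♙ ·
♖ ♘ ♗ ♕ ♔ ♗ ♘ ♖


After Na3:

♜ ♞ ♝ ♛ ♚ ♝ ♞ ♜
♟ ♟ ♟ ♟ · ♟ ♟ ♟
· · · · ♟ · · ·
· · · · · · · ·
· · · · · · · ♙
♘ · · · · · · ·
♙ ♙ ♙ ♙ ♙ ♙ ♙ ·
♖ · ♗ ♕ ♔ ♗ ♘ ♖


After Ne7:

♜ ♞ ♝ ♛ ♚ ♝ · ♜
♟ ♟ ♟ ♟ ♞ ♟ ♟ ♟
· · · · ♟ · · ·
· · · · · · · ·
· · · · · · · ♙
♘ · · · · · · ·
♙ ♙ ♙ ♙ ♙ ♙ ♙ ·
♖ · ♗ ♕ ♔ ♗ ♘ ♖



  a b c d e f g h
  ─────────────────
8│♜ ♞ ♝ ♛ ♚ ♝ · ♜│8
7│♟ ♟ ♟ ♟ ♞ ♟ ♟ ♟│7
6│· · · · ♟ · · ·│6
5│· · · · · · · ·│5
4│· · · · · · · ♙│4
3│♘ · · · · · · ·│3
2│♙ ♙ ♙ ♙ ♙ ♙ ♙ ·│2
1│♖ · ♗ ♕ ♔ ♗ ♘ ♖│1
  ─────────────────
  a b c d e f g h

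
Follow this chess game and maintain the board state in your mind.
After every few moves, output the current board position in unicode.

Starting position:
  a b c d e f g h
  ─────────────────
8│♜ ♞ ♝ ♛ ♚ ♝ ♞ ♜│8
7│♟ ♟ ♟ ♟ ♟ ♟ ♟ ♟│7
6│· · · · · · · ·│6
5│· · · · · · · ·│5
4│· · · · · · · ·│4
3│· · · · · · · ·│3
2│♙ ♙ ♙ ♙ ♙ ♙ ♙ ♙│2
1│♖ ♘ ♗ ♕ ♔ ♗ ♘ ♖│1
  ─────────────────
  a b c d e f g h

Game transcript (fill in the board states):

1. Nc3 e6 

  a b c d e f g h
  ─────────────────
8│♜ ♞ ♝ ♛ ♚ ♝ ♞ ♜│8
7│♟ ♟ ♟ ♟ · ♟ ♟ ♟│7
6│· · · · ♟ · · ·│6
5│· · · · · · · ·│5
4│· · · · · · · ·│4
3│· · ♘ · · · · ·│3
2│♙ ♙ ♙ ♙ ♙ ♙ ♙ ♙│2
1│♖ · ♗ ♕ ♔ ♗ ♘ ♖│1
  ─────────────────
  a b c d e f g h

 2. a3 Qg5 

  a b c d e f g h
  ─────────────────
8│♜ ♞ ♝ · ♚ ♝ ♞ ♜│8
7│♟ ♟ ♟ ♟ · ♟ ♟ ♟│7
6│· · · · ♟ · · ·│6
5│· · · · · · ♛ ·│5
4│· · · · · · · ·│4
3│♙ · ♘ · · · · ·│3
2│· ♙ ♙ ♙ ♙ ♙ ♙ ♙│2
1│♖ · ♗ ♕ ♔ ♗ ♘ ♖│1
  ─────────────────
  a b c d e f g h

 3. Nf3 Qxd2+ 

  a b c d e f g h
  ─────────────────
8│♜ ♞ ♝ · ♚ ♝ ♞ ♜│8
7│♟ ♟ ♟ ♟ · ♟ ♟ ♟│7
6│· · · · ♟ · · ·│6
5│· · · · · · · ·│5
4│· · · · · · · ·│4
3│♙ · ♘ · · ♘ · ·│3
2│· ♙ ♙ ♛ ♙ ♙ ♙ ♙│2
1│♖ · ♗ ♕ ♔ ♗ · ♖│1
  ─────────────────
  a b c d e f g h

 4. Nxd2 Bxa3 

  a b c d e f g h
  ─────────────────
8│♜ ♞ ♝ · ♚ · ♞ ♜│8
7│♟ ♟ ♟ ♟ · ♟ ♟ ♟│7
6│· · · · ♟ · · ·│6
5│· · · · · · · ·│5
4│· · · · · · · ·│4
3│♝ · ♘ · · · · ·│3
2│· ♙ ♙ ♘ ♙ ♙ ♙ ♙│2
1│♖ · ♗ ♕ ♔ ♗ · ♖│1
  ─────────────────
  a b c d e f g h

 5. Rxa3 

  a b c d e f g h
  ─────────────────
8│♜ ♞ ♝ · ♚ · ♞ ♜│8
7│♟ ♟ ♟ ♟ · ♟ ♟ ♟│7
6│· · · · ♟ · · ·│6
5│· · · · · · · ·│5
4│· · · · · · · ·│4
3│♖ · ♘ · · · · ·│3
2│· ♙ ♙ ♘ ♙ ♙ ♙ ♙│2
1│· · ♗ ♕ ♔ ♗ · ♖│1
  ─────────────────
  a b c d e f g h


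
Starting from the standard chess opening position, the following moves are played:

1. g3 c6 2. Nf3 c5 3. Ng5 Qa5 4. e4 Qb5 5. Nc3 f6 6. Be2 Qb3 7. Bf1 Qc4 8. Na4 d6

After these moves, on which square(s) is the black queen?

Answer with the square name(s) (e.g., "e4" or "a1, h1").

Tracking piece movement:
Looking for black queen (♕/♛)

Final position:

  a b c d e f g h
  ─────────────────
8│♜ ♞ ♝ · ♚ ♝ ♞ ♜│8
7│♟ ♟ · · ♟ · ♟ ♟│7
6│· · · ♟ · ♟ · ·│6
5│· · ♟ · · · ♘ ·│5
4│♘ · ♛ · ♙ · · ·│4
3│· · · · · · ♙ ·│3
2│♙ ♙ ♙ ♙ · ♙ · ♙│2
1│♖ · ♗ ♕ ♔ ♗ · ♖│1
  ─────────────────
  a b c d e f g h


c4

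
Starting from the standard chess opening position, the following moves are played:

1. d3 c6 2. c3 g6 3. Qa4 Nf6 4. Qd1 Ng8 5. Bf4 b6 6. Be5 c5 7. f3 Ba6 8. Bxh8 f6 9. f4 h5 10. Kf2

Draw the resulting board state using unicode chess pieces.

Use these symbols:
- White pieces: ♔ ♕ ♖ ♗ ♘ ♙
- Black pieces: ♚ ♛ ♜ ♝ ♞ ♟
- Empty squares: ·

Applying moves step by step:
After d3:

♜ ♞ ♝ ♛ ♚ ♝ ♞ ♜
♟ ♟ ♟ ♟ ♟ ♟ ♟ ♟
· · · · · · · ·
· · · · · · · ·
· · · · · · · ·
· · · ♙ · · · ·
♙ ♙ ♙ · ♙ ♙ ♙ ♙
♖ ♘ ♗ ♕ ♔ ♗ ♘ ♖


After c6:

♜ ♞ ♝ ♛ ♚ ♝ ♞ ♜
♟ ♟ · ♟ ♟ ♟ ♟ ♟
· · ♟ · · · · ·
· · · · · · · ·
· · · · · · · ·
· · · ♙ · · · ·
♙ ♙ ♙ · ♙ ♙ ♙ ♙
♖ ♘ ♗ ♕ ♔ ♗ ♘ ♖


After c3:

♜ ♞ ♝ ♛ ♚ ♝ ♞ ♜
♟ ♟ · ♟ ♟ ♟ ♟ ♟
· · ♟ · · · · ·
· · · · · · · ·
· · · · · · · ·
· · ♙ ♙ · · · ·
♙ ♙ · · ♙ ♙ ♙ ♙
♖ ♘ ♗ ♕ ♔ ♗ ♘ ♖


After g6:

♜ ♞ ♝ ♛ ♚ ♝ ♞ ♜
♟ ♟ · ♟ ♟ ♟ · ♟
· · ♟ · · · ♟ ·
· · · · · · · ·
· · · · · · · ·
· · ♙ ♙ · · · ·
♙ ♙ · · ♙ ♙ ♙ ♙
♖ ♘ ♗ ♕ ♔ ♗ ♘ ♖


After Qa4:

♜ ♞ ♝ ♛ ♚ ♝ ♞ ♜
♟ ♟ · ♟ ♟ ♟ · ♟
· · ♟ · · · ♟ ·
· · · · · · · ·
♕ · · · · · · ·
· · ♙ ♙ · · · ·
♙ ♙ · · ♙ ♙ ♙ ♙
♖ ♘ ♗ · ♔ ♗ ♘ ♖


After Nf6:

♜ ♞ ♝ ♛ ♚ ♝ · ♜
♟ ♟ · ♟ ♟ ♟ · ♟
· · ♟ · · ♞ ♟ ·
· · · · · · · ·
♕ · · · · · · ·
· · ♙ ♙ · · · ·
♙ ♙ · · ♙ ♙ ♙ ♙
♖ ♘ ♗ · ♔ ♗ ♘ ♖


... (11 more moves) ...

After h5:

♜ ♞ · ♛ ♚ ♝ ♞ ♗
♟ · · ♟ ♟ · · ·
♝ ♟ · · · ♟ ♟ ·
· · ♟ · · · · ♟
· · · · · ♙ · ·
· · ♙ ♙ · · · ·
♙ ♙ · · ♙ · ♙ ♙
♖ ♘ · ♕ ♔ ♗ ♘ ♖


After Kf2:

♜ ♞ · ♛ ♚ ♝ ♞ ♗
♟ · · ♟ ♟ · · ·
♝ ♟ · · · ♟ ♟ ·
· · ♟ · · · · ♟
· · · · · ♙ · ·
· · ♙ ♙ · · · ·
♙ ♙ · · ♙ ♔ ♙ ♙
♖ ♘ · ♕ · ♗ ♘ ♖



  a b c d e f g h
  ─────────────────
8│♜ ♞ · ♛ ♚ ♝ ♞ ♗│8
7│♟ · · ♟ ♟ · · ·│7
6│♝ ♟ · · · ♟ ♟ ·│6
5│· · ♟ · · · · ♟│5
4│· · · · · ♙ · ·│4
3│· · ♙ ♙ · · · ·│3
2│♙ ♙ · · ♙ ♔ ♙ ♙│2
1│♖ ♘ · ♕ · ♗ ♘ ♖│1
  ─────────────────
  a b c d e f g h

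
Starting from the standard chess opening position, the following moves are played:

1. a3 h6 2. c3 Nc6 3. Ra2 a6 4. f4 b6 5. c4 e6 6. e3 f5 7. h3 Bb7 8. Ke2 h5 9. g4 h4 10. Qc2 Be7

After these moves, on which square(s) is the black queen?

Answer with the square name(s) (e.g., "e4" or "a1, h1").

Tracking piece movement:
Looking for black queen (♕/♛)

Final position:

  a b c d e f g h
  ─────────────────
8│♜ · · ♛ ♚ · ♞ ♜│8
7│· ♝ ♟ ♟ ♝ · ♟ ·│7
6│♟ ♟ ♞ · ♟ · · ·│6
5│· · · · · ♟ · ·│5
4│· · ♙ · · ♙ ♙ ♟│4
3│♙ · · · ♙ · · ♙│3
2│♖ ♙ ♕ ♙ ♔ · · ·│2
1│· ♘ ♗ · · ♗ ♘ ♖│1
  ─────────────────
  a b c d e f g h


d8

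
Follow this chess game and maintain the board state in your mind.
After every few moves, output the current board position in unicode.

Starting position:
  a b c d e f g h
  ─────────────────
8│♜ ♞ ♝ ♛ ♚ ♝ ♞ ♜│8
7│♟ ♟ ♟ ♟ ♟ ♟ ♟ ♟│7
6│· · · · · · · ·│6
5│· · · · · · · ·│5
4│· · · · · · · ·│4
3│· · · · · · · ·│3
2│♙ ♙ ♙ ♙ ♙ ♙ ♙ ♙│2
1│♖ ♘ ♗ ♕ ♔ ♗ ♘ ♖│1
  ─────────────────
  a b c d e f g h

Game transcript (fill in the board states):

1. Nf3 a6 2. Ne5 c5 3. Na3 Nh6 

  a b c d e f g h
  ─────────────────
8│♜ ♞ ♝ ♛ ♚ ♝ · ♜│8
7│· ♟ · ♟ ♟ ♟ ♟ ♟│7
6│♟ · · · · · · ♞│6
5│· · ♟ · ♘ · · ·│5
4│· · · · · · · ·│4
3│♘ · · · · · · ·│3
2│♙ ♙ ♙ ♙ ♙ ♙ ♙ ♙│2
1│♖ · ♗ ♕ ♔ ♗ · ♖│1
  ─────────────────
  a b c d e f g h

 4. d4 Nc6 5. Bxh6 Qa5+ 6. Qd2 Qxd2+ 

  a b c d e f g h
  ─────────────────
8│♜ · ♝ · ♚ ♝ · ♜│8
7│· ♟ · ♟ ♟ ♟ ♟ ♟│7
6│♟ · ♞ · · · · ♗│6
5│· · ♟ · ♘ · · ·│5
4│· · · ♙ · · · ·│4
3│♘ · · · · · · ·│3
2│♙ ♙ ♙ ♛ ♙ ♙ ♙ ♙│2
1│♖ · · · ♔ ♗ · ♖│1
  ─────────────────
  a b c d e f g h

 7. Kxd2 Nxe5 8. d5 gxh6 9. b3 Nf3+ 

  a b c d e f g h
  ─────────────────
8│♜ · ♝ · ♚ ♝ · ♜│8
7│· ♟ · ♟ ♟ ♟ · ♟│7
6│♟ · · · · · · ♟│6
5│· · ♟ ♙ · · · ·│5
4│· · · · · · · ·│4
3│♘ ♙ · · · ♞ · ·│3
2│♙ · ♙ ♔ ♙ ♙ ♙ ♙│2
1│♖ · · · · ♗ · ♖│1
  ─────────────────
  a b c d e f g h

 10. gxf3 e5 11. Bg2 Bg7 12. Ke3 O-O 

  a b c d e f g h
  ─────────────────
8│♜ · ♝ · · ♜ ♚ ·│8
7│· ♟ · ♟ · ♟ ♝ ♟│7
6│♟ · · · · · · ♟│6
5│· · ♟ ♙ ♟ · · ·│5
4│· · · · · · · ·│4
3│♘ ♙ · · ♔ ♙ · ·│3
2│♙ · ♙ · ♙ ♙ ♗ ♙│2
1│♖ · · · · · · ♖│1
  ─────────────────
  a b c d e f g h

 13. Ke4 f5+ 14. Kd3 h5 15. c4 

  a b c d e f g h
  ─────────────────
8│♜ · ♝ · · ♜ ♚ ·│8
7│· ♟ · ♟ · · ♝ ♟│7
6│♟ · · · · · · ·│6
5│· · ♟ ♙ ♟ ♟ · ♟│5
4│· · ♙ · · · · ·│4
3│♘ ♙ · ♔ · ♙ · ·│3
2│♙ · · · ♙ ♙ ♗ ♙│2
1│♖ · · · · · · ♖│1
  ─────────────────
  a b c d e f g h


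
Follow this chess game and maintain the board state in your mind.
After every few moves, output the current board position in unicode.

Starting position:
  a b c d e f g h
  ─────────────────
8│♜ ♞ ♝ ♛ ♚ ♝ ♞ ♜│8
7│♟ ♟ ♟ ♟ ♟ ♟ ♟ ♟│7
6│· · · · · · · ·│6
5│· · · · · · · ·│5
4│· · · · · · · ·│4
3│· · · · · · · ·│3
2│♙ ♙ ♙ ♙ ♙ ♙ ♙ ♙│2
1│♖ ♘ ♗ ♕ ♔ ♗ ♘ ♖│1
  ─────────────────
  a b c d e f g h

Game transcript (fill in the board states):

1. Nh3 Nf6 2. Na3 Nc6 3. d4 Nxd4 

  a b c d e f g h
  ─────────────────
8│♜ · ♝ ♛ ♚ ♝ · ♜│8
7│♟ ♟ ♟ ♟ ♟ ♟ ♟ ♟│7
6│· · · · · ♞ · ·│6
5│· · · · · · · ·│5
4│· · · ♞ · · · ·│4
3│♘ · · · · · · ♘│3
2│♙ ♙ ♙ · ♙ ♙ ♙ ♙│2
1│♖ · ♗ ♕ ♔ ♗ · ♖│1
  ─────────────────
  a b c d e f g h

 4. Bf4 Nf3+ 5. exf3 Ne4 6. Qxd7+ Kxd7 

  a b c d e f g h
  ─────────────────
8│♜ · ♝ ♛ · ♝ · ♜│8
7│♟ ♟ ♟ ♚ ♟ ♟ ♟ ♟│7
6│· · · · · · · ·│6
5│· · · · · · · ·│5
4│· · · · ♞ ♗ · ·│4
3│♘ · · · · ♙ · ♘│3
2│♙ ♙ ♙ · · ♙ ♙ ♙│2
1│♖ · · · ♔ ♗ · ♖│1
  ─────────────────
  a b c d e f g h

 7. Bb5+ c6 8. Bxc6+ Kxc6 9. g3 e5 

  a b c d e f g h
  ─────────────────
8│♜ · ♝ ♛ · ♝ · ♜│8
7│♟ ♟ · · · ♟ ♟ ♟│7
6│· · ♚ · · · · ·│6
5│· · · · ♟ · · ·│5
4│· · · · ♞ ♗ · ·│4
3│♘ · · · · ♙ ♙ ♘│3
2│♙ ♙ ♙ · · ♙ · ♙│2
1│♖ · · · ♔ · · ♖│1
  ─────────────────
  a b c d e f g h

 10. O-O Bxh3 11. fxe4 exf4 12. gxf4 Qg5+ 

  a b c d e f g h
  ─────────────────
8│♜ · · · · ♝ · ♜│8
7│♟ ♟ · · · ♟ ♟ ♟│7
6│· · ♚ · · · · ·│6
5│· · · · · · ♛ ·│5
4│· · · · ♙ ♙ · ·│4
3│♘ · · · · · · ♝│3
2│♙ ♙ ♙ · · ♙ · ♙│2
1│♖ · · · · ♖ ♔ ·│1
  ─────────────────
  a b c d e f g h



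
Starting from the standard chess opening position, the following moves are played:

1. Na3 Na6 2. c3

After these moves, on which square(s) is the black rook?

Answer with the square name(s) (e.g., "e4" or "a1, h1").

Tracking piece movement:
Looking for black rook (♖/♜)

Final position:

  a b c d e f g h
  ─────────────────
8│♜ · ♝ ♛ ♚ ♝ ♞ ♜│8
7│♟ ♟ ♟ ♟ ♟ ♟ ♟ ♟│7
6│♞ · · · · · · ·│6
5│· · · · · · · ·│5
4│· · · · · · · ·│4
3│♘ · ♙ · · · · ·│3
2│♙ ♙ · ♙ ♙ ♙ ♙ ♙│2
1│♖ · ♗ ♕ ♔ ♗ ♘ ♖│1
  ─────────────────
  a b c d e f g h


a8, h8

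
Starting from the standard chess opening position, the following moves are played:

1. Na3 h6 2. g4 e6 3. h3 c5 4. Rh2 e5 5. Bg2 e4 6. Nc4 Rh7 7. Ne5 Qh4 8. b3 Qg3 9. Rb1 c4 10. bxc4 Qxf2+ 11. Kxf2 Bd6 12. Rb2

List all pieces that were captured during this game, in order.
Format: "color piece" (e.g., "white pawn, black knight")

Tracking captures:
  bxc4: captured black pawn
  Qxf2+: captured white pawn
  Kxf2: captured black queen

black pawn, white pawn, black queen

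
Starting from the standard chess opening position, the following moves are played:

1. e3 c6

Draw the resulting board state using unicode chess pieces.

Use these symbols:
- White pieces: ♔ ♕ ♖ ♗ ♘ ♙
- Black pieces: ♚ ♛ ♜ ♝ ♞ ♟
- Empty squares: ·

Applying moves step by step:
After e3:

♜ ♞ ♝ ♛ ♚ ♝ ♞ ♜
♟ ♟ ♟ ♟ ♟ ♟ ♟ ♟
· · · · · · · ·
· · · · · · · ·
· · · · · · · ·
· · · · ♙ · · ·
♙ ♙ ♙ ♙ · ♙ ♙ ♙
♖ ♘ ♗ ♕ ♔ ♗ ♘ ♖


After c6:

♜ ♞ ♝ ♛ ♚ ♝ ♞ ♜
♟ ♟ · ♟ ♟ ♟ ♟ ♟
· · ♟ · · · · ·
· · · · · · · ·
· · · · · · · ·
· · · · ♙ · · ·
♙ ♙ ♙ ♙ · ♙ ♙ ♙
♖ ♘ ♗ ♕ ♔ ♗ ♘ ♖



  a b c d e f g h
  ─────────────────
8│♜ ♞ ♝ ♛ ♚ ♝ ♞ ♜│8
7│♟ ♟ · ♟ ♟ ♟ ♟ ♟│7
6│· · ♟ · · · · ·│6
5│· · · · · · · ·│5
4│· · · · · · · ·│4
3│· · · · ♙ · · ·│3
2│♙ ♙ ♙ ♙ · ♙ ♙ ♙│2
1│♖ ♘ ♗ ♕ ♔ ♗ ♘ ♖│1
  ─────────────────
  a b c d e f g h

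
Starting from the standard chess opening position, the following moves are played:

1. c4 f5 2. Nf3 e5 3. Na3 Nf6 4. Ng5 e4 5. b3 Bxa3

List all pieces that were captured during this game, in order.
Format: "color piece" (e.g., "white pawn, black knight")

Tracking captures:
  Bxa3: captured white knight

white knight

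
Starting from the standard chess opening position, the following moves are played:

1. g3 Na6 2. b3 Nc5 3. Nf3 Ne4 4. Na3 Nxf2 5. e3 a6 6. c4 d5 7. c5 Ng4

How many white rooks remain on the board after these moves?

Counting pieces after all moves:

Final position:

  a b c d e f g h
  ─────────────────
8│♜ · ♝ ♛ ♚ ♝ ♞ ♜│8
7│· ♟ ♟ · ♟ ♟ ♟ ♟│7
6│♟ · · · · · · ·│6
5│· · ♙ ♟ · · · ·│5
4│· · · · · · ♞ ·│4
3│♘ ♙ · · ♙ ♘ ♙ ·│3
2│♙ · · ♙ · · · ♙│2
1│♖ · ♗ ♕ ♔ ♗ · ♖│1
  ─────────────────
  a b c d e f g h


2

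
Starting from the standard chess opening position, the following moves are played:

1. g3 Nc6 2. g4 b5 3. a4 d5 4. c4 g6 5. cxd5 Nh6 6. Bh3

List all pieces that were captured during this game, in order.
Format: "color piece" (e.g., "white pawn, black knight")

Tracking captures:
  cxd5: captured black pawn

black pawn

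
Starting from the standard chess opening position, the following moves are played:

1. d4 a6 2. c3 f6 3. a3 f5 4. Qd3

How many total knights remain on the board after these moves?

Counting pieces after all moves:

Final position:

  a b c d e f g h
  ─────────────────
8│♜ ♞ ♝ ♛ ♚ ♝ ♞ ♜│8
7│· ♟ ♟ ♟ ♟ · ♟ ♟│7
6│♟ · · · · · · ·│6
5│· · · · · ♟ · ·│5
4│· · · ♙ · · · ·│4
3│♙ · ♙ ♕ · · · ·│3
2│· ♙ · · ♙ ♙ ♙ ♙│2
1│♖ ♘ ♗ · ♔ ♗ ♘ ♖│1
  ─────────────────
  a b c d e f g h


4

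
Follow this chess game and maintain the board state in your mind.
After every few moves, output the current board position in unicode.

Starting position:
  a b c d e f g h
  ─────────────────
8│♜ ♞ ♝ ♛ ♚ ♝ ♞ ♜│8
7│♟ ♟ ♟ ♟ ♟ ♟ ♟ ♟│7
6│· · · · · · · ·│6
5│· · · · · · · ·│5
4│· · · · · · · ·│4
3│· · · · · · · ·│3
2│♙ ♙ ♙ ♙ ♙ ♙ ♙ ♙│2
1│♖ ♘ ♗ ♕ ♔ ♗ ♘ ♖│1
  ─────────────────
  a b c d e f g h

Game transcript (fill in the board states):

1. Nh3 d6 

  a b c d e f g h
  ─────────────────
8│♜ ♞ ♝ ♛ ♚ ♝ ♞ ♜│8
7│♟ ♟ ♟ · ♟ ♟ ♟ ♟│7
6│· · · ♟ · · · ·│6
5│· · · · · · · ·│5
4│· · · · · · · ·│4
3│· · · · · · · ♘│3
2│♙ ♙ ♙ ♙ ♙ ♙ ♙ ♙│2
1│♖ ♘ ♗ ♕ ♔ ♗ · ♖│1
  ─────────────────
  a b c d e f g h

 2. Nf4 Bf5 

  a b c d e f g h
  ─────────────────
8│♜ ♞ · ♛ ♚ ♝ ♞ ♜│8
7│♟ ♟ ♟ · ♟ ♟ ♟ ♟│7
6│· · · ♟ · · · ·│6
5│· · · · · ♝ · ·│5
4│· · · · · ♘ · ·│4
3│· · · · · · · ·│3
2│♙ ♙ ♙ ♙ ♙ ♙ ♙ ♙│2
1│♖ ♘ ♗ ♕ ♔ ♗ · ♖│1
  ─────────────────
  a b c d e f g h

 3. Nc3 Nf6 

  a b c d e f g h
  ─────────────────
8│♜ ♞ · ♛ ♚ ♝ · ♜│8
7│♟ ♟ ♟ · ♟ ♟ ♟ ♟│7
6│· · · ♟ · ♞ · ·│6
5│· · · · · ♝ · ·│5
4│· · · · · ♘ · ·│4
3│· · ♘ · · · · ·│3
2│♙ ♙ ♙ ♙ ♙ ♙ ♙ ♙│2
1│♖ · ♗ ♕ ♔ ♗ · ♖│1
  ─────────────────
  a b c d e f g h

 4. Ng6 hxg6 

  a b c d e f g h
  ─────────────────
8│♜ ♞ · ♛ ♚ ♝ · ♜│8
7│♟ ♟ ♟ · ♟ ♟ ♟ ·│7
6│· · · ♟ · ♞ ♟ ·│6
5│· · · · · ♝ · ·│5
4│· · · · · · · ·│4
3│· · ♘ · · · · ·│3
2│♙ ♙ ♙ ♙ ♙ ♙ ♙ ♙│2
1│♖ · ♗ ♕ ♔ ♗ · ♖│1
  ─────────────────
  a b c d e f g h

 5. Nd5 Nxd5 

  a b c d e f g h
  ─────────────────
8│♜ ♞ · ♛ ♚ ♝ · ♜│8
7│♟ ♟ ♟ · ♟ ♟ ♟ ·│7
6│· · · ♟ · · ♟ ·│6
5│· · · ♞ · ♝ · ·│5
4│· · · · · · · ·│4
3│· · · · · · · ·│3
2│♙ ♙ ♙ ♙ ♙ ♙ ♙ ♙│2
1│♖ · ♗ ♕ ♔ ♗ · ♖│1
  ─────────────────
  a b c d e f g h



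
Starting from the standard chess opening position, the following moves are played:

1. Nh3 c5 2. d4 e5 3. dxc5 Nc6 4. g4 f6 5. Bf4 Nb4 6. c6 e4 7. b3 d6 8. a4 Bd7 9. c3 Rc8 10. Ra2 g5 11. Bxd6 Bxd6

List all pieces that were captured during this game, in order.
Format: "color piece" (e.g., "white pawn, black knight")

Tracking captures:
  dxc5: captured black pawn
  Bxd6: captured black pawn
  Bxd6: captured white bishop

black pawn, black pawn, white bishop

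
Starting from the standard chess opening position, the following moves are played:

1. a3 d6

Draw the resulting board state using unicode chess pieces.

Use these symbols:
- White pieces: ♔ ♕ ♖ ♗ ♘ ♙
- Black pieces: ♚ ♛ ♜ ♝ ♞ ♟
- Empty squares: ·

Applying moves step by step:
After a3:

♜ ♞ ♝ ♛ ♚ ♝ ♞ ♜
♟ ♟ ♟ ♟ ♟ ♟ ♟ ♟
· · · · · · · ·
· · · · · · · ·
· · · · · · · ·
♙ · · · · · · ·
· ♙ ♙ ♙ ♙ ♙ ♙ ♙
♖ ♘ ♗ ♕ ♔ ♗ ♘ ♖


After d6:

♜ ♞ ♝ ♛ ♚ ♝ ♞ ♜
♟ ♟ ♟ · ♟ ♟ ♟ ♟
· · · ♟ · · · ·
· · · · · · · ·
· · · · · · · ·
♙ · · · · · · ·
· ♙ ♙ ♙ ♙ ♙ ♙ ♙
♖ ♘ ♗ ♕ ♔ ♗ ♘ ♖



  a b c d e f g h
  ─────────────────
8│♜ ♞ ♝ ♛ ♚ ♝ ♞ ♜│8
7│♟ ♟ ♟ · ♟ ♟ ♟ ♟│7
6│· · · ♟ · · · ·│6
5│· · · · · · · ·│5
4│· · · · · · · ·│4
3│♙ · · · · · · ·│3
2│· ♙ ♙ ♙ ♙ ♙ ♙ ♙│2
1│♖ ♘ ♗ ♕ ♔ ♗ ♘ ♖│1
  ─────────────────
  a b c d e f g h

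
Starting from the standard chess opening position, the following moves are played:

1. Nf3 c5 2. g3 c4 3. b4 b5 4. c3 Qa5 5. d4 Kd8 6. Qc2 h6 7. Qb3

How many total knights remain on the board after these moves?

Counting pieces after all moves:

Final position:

  a b c d e f g h
  ─────────────────
8│♜ ♞ ♝ ♚ · ♝ ♞ ♜│8
7│♟ · · ♟ ♟ ♟ ♟ ·│7
6│· · · · · · · ♟│6
5│♛ ♟ · · · · · ·│5
4│· ♙ ♟ ♙ · · · ·│4
3│· ♕ ♙ · · ♘ ♙ ·│3
2│♙ · · · ♙ ♙ · ♙│2
1│♖ ♘ ♗ · ♔ ♗ · ♖│1
  ─────────────────
  a b c d e f g h


4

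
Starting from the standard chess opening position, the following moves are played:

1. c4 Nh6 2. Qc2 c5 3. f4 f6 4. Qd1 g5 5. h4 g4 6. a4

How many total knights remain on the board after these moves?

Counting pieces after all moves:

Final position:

  a b c d e f g h
  ─────────────────
8│♜ ♞ ♝ ♛ ♚ ♝ · ♜│8
7│♟ ♟ · ♟ ♟ · · ♟│7
6│· · · · · ♟ · ♞│6
5│· · ♟ · · · · ·│5
4│♙ · ♙ · · ♙ ♟ ♙│4
3│· · · · · · · ·│3
2│· ♙ · ♙ ♙ · ♙ ·│2
1│♖ ♘ ♗ ♕ ♔ ♗ ♘ ♖│1
  ─────────────────
  a b c d e f g h


4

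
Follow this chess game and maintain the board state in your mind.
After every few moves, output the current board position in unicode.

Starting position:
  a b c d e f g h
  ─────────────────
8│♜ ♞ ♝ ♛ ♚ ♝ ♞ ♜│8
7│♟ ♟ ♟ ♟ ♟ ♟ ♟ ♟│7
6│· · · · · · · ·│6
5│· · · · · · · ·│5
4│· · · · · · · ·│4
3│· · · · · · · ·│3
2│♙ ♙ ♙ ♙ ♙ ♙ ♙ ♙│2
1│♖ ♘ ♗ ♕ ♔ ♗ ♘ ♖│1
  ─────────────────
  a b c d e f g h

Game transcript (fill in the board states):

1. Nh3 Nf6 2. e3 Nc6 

  a b c d e f g h
  ─────────────────
8│♜ · ♝ ♛ ♚ ♝ · ♜│8
7│♟ ♟ ♟ ♟ ♟ ♟ ♟ ♟│7
6│· · ♞ · · ♞ · ·│6
5│· · · · · · · ·│5
4│· · · · · · · ·│4
3│· · · · ♙ · · ♘│3
2│♙ ♙ ♙ ♙ · ♙ ♙ ♙│2
1│♖ ♘ ♗ ♕ ♔ ♗ · ♖│1
  ─────────────────
  a b c d e f g h

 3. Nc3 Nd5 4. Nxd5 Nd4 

  a b c d e f g h
  ─────────────────
8│♜ · ♝ ♛ ♚ ♝ · ♜│8
7│♟ ♟ ♟ ♟ ♟ ♟ ♟ ♟│7
6│· · · · · · · ·│6
5│· · · ♘ · · · ·│5
4│· · · ♞ · · · ·│4
3│· · · · ♙ · · ♘│3
2│♙ ♙ ♙ ♙ · ♙ ♙ ♙│2
1│♖ · ♗ ♕ ♔ ♗ · ♖│1
  ─────────────────
  a b c d e f g h

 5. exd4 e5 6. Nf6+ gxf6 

  a b c d e f g h
  ─────────────────
8│♜ · ♝ ♛ ♚ ♝ · ♜│8
7│♟ ♟ ♟ ♟ · ♟ · ♟│7
6│· · · · · ♟ · ·│6
5│· · · · ♟ · · ·│5
4│· · · ♙ · · · ·│4
3│· · · · · · · ♘│3
2│♙ ♙ ♙ ♙ · ♙ ♙ ♙│2
1│♖ · ♗ ♕ ♔ ♗ · ♖│1
  ─────────────────
  a b c d e f g h

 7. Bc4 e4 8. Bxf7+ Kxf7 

  a b c d e f g h
  ─────────────────
8│♜ · ♝ ♛ · ♝ · ♜│8
7│♟ ♟ ♟ ♟ · ♚ · ♟│7
6│· · · · · ♟ · ·│6
5│· · · · · · · ·│5
4│· · · ♙ ♟ · · ·│4
3│· · · · · · · ♘│3
2│♙ ♙ ♙ ♙ · ♙ ♙ ♙│2
1│♖ · ♗ ♕ ♔ · · ♖│1
  ─────────────────
  a b c d e f g h

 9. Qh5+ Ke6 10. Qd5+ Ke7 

  a b c d e f g h
  ─────────────────
8│♜ · ♝ ♛ · ♝ · ♜│8
7│♟ ♟ ♟ ♟ ♚ · · ♟│7
6│· · · · · ♟ · ·│6
5│· · · ♕ · · · ·│5
4│· · · ♙ ♟ · · ·│4
3│· · · · · · · ♘│3
2│♙ ♙ ♙ ♙ · ♙ ♙ ♙│2
1│♖ · ♗ · ♔ · · ♖│1
  ─────────────────
  a b c d e f g h



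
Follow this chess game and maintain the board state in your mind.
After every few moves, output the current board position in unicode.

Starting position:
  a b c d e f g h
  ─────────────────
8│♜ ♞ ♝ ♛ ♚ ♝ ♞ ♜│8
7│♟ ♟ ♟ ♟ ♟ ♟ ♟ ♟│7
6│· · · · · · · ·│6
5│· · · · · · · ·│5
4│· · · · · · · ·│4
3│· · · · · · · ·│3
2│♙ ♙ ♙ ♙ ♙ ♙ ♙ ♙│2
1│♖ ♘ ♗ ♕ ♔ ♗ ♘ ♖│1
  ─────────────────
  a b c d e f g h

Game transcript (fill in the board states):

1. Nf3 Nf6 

  a b c d e f g h
  ─────────────────
8│♜ ♞ ♝ ♛ ♚ ♝ · ♜│8
7│♟ ♟ ♟ ♟ ♟ ♟ ♟ ♟│7
6│· · · · · ♞ · ·│6
5│· · · · · · · ·│5
4│· · · · · · · ·│4
3│· · · · · ♘ · ·│3
2│♙ ♙ ♙ ♙ ♙ ♙ ♙ ♙│2
1│♖ ♘ ♗ ♕ ♔ ♗ · ♖│1
  ─────────────────
  a b c d e f g h

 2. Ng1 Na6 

  a b c d e f g h
  ─────────────────
8│♜ · ♝ ♛ ♚ ♝ · ♜│8
7│♟ ♟ ♟ ♟ ♟ ♟ ♟ ♟│7
6│♞ · · · · ♞ · ·│6
5│· · · · · · · ·│5
4│· · · · · · · ·│4
3│· · · · · · · ·│3
2│♙ ♙ ♙ ♙ ♙ ♙ ♙ ♙│2
1│♖ ♘ ♗ ♕ ♔ ♗ ♘ ♖│1
  ─────────────────
  a b c d e f g h

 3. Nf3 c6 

  a b c d e f g h
  ─────────────────
8│♜ · ♝ ♛ ♚ ♝ · ♜│8
7│♟ ♟ · ♟ ♟ ♟ ♟ ♟│7
6│♞ · ♟ · · ♞ · ·│6
5│· · · · · · · ·│5
4│· · · · · · · ·│4
3│· · · · · ♘ · ·│3
2│♙ ♙ ♙ ♙ ♙ ♙ ♙ ♙│2
1│♖ ♘ ♗ ♕ ♔ ♗ · ♖│1
  ─────────────────
  a b c d e f g h

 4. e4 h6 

  a b c d e f g h
  ─────────────────
8│♜ · ♝ ♛ ♚ ♝ · ♜│8
7│♟ ♟ · ♟ ♟ ♟ ♟ ·│7
6│♞ · ♟ · · ♞ · ♟│6
5│· · · · · · · ·│5
4│· · · · ♙ · · ·│4
3│· · · · · ♘ · ·│3
2│♙ ♙ ♙ ♙ · ♙ ♙ ♙│2
1│♖ ♘ ♗ ♕ ♔ ♗ · ♖│1
  ─────────────────
  a b c d e f g h

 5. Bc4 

  a b c d e f g h
  ─────────────────
8│♜ · ♝ ♛ ♚ ♝ · ♜│8
7│♟ ♟ · ♟ ♟ ♟ ♟ ·│7
6│♞ · ♟ · · ♞ · ♟│6
5│· · · · · · · ·│5
4│· · ♗ · ♙ · · ·│4
3│· · · · · ♘ · ·│3
2│♙ ♙ ♙ ♙ · ♙ ♙ ♙│2
1│♖ ♘ ♗ ♕ ♔ · · ♖│1
  ─────────────────
  a b c d e f g h


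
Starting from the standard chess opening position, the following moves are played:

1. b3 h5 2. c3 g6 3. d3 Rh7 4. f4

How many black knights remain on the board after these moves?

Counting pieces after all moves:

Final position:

  a b c d e f g h
  ─────────────────
8│♜ ♞ ♝ ♛ ♚ ♝ ♞ ·│8
7│♟ ♟ ♟ ♟ ♟ ♟ · ♜│7
6│· · · · · · ♟ ·│6
5│· · · · · · · ♟│5
4│· · · · · ♙ · ·│4
3│· ♙ ♙ ♙ · · · ·│3
2│♙ · · · ♙ · ♙ ♙│2
1│♖ ♘ ♗ ♕ ♔ ♗ ♘ ♖│1
  ─────────────────
  a b c d e f g h


2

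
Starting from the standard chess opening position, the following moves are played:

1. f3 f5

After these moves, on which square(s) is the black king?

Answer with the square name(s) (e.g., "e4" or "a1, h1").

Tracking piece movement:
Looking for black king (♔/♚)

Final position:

  a b c d e f g h
  ─────────────────
8│♜ ♞ ♝ ♛ ♚ ♝ ♞ ♜│8
7│♟ ♟ ♟ ♟ ♟ · ♟ ♟│7
6│· · · · · · · ·│6
5│· · · · · ♟ · ·│5
4│· · · · · · · ·│4
3│· · · · · ♙ · ·│3
2│♙ ♙ ♙ ♙ ♙ · ♙ ♙│2
1│♖ ♘ ♗ ♕ ♔ ♗ ♘ ♖│1
  ─────────────────
  a b c d e f g h


e8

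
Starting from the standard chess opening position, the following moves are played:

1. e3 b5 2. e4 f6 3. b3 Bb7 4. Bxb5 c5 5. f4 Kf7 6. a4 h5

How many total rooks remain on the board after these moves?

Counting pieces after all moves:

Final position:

  a b c d e f g h
  ─────────────────
8│♜ ♞ · ♛ · ♝ ♞ ♜│8
7│♟ ♝ · ♟ ♟ ♚ ♟ ·│7
6│· · · · · ♟ · ·│6
5│· ♗ ♟ · · · · ♟│5
4│♙ · · · ♙ ♙ · ·│4
3│· ♙ · · · · · ·│3
2│· · ♙ ♙ · · ♙ ♙│2
1│♖ ♘ ♗ ♕ ♔ · ♘ ♖│1
  ─────────────────
  a b c d e f g h


4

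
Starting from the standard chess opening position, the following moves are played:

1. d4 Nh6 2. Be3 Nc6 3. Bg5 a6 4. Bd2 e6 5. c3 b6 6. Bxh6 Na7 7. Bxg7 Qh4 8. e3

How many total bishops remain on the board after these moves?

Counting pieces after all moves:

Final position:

  a b c d e f g h
  ─────────────────
8│♜ · ♝ · ♚ ♝ · ♜│8
7│♞ · ♟ ♟ · ♟ ♗ ♟│7
6│♟ ♟ · · ♟ · · ·│6
5│· · · · · · · ·│5
4│· · · ♙ · · · ♛│4
3│· · ♙ · ♙ · · ·│3
2│♙ ♙ · · · ♙ ♙ ♙│2
1│♖ ♘ · ♕ ♔ ♗ ♘ ♖│1
  ─────────────────
  a b c d e f g h


4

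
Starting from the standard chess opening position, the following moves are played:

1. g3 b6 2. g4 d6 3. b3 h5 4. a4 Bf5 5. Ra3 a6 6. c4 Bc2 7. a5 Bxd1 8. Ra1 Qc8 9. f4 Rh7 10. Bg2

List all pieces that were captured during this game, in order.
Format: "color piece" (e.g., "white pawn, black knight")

Tracking captures:
  Bxd1: captured white queen

white queen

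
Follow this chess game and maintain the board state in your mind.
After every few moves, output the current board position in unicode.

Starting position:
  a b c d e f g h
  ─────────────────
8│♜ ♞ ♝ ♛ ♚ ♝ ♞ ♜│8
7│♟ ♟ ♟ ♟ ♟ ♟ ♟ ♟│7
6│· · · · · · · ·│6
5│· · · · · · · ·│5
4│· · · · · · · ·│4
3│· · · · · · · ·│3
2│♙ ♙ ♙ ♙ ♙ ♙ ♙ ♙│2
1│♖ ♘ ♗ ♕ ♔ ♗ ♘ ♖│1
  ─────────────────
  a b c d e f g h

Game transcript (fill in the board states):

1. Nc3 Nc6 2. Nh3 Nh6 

  a b c d e f g h
  ─────────────────
8│♜ · ♝ ♛ ♚ ♝ · ♜│8
7│♟ ♟ ♟ ♟ ♟ ♟ ♟ ♟│7
6│· · ♞ · · · · ♞│6
5│· · · · · · · ·│5
4│· · · · · · · ·│4
3│· · ♘ · · · · ♘│3
2│♙ ♙ ♙ ♙ ♙ ♙ ♙ ♙│2
1│♖ · ♗ ♕ ♔ ♗ · ♖│1
  ─────────────────
  a b c d e f g h

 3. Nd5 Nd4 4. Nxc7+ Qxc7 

  a b c d e f g h
  ─────────────────
8│♜ · ♝ · ♚ ♝ · ♜│8
7│♟ ♟ ♛ ♟ ♟ ♟ ♟ ♟│7
6│· · · · · · · ♞│6
5│· · · · · · · ·│5
4│· · · ♞ · · · ·│4
3│· · · · · · · ♘│3
2│♙ ♙ ♙ ♙ ♙ ♙ ♙ ♙│2
1│♖ · ♗ ♕ ♔ ♗ · ♖│1
  ─────────────────
  a b c d e f g h

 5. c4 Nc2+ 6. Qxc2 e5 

  a b c d e f g h
  ─────────────────
8│♜ · ♝ · ♚ ♝ · ♜│8
7│♟ ♟ ♛ ♟ · ♟ ♟ ♟│7
6│· · · · · · · ♞│6
5│· · · · ♟ · · ·│5
4│· · ♙ · · · · ·│4
3│· · · · · · · ♘│3
2│♙ ♙ ♕ ♙ ♙ ♙ ♙ ♙│2
1│♖ · ♗ · ♔ ♗ · ♖│1
  ─────────────────
  a b c d e f g h

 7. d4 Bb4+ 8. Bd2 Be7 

  a b c d e f g h
  ─────────────────
8│♜ · ♝ · ♚ · · ♜│8
7│♟ ♟ ♛ ♟ ♝ ♟ ♟ ♟│7
6│· · · · · · · ♞│6
5│· · · · ♟ · · ·│5
4│· · ♙ ♙ · · · ·│4
3│· · · · · · · ♘│3
2│♙ ♙ ♕ ♗ ♙ ♙ ♙ ♙│2
1│♖ · · · ♔ ♗ · ♖│1
  ─────────────────
  a b c d e f g h

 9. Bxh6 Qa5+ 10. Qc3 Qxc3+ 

  a b c d e f g h
  ─────────────────
8│♜ · ♝ · ♚ · · ♜│8
7│♟ ♟ · ♟ ♝ ♟ ♟ ♟│7
6│· · · · · · · ♗│6
5│· · · · ♟ · · ·│5
4│· · ♙ ♙ · · · ·│4
3│· · ♛ · · · · ♘│3
2│♙ ♙ · · ♙ ♙ ♙ ♙│2
1│♖ · · · ♔ ♗ · ♖│1
  ─────────────────
  a b c d e f g h



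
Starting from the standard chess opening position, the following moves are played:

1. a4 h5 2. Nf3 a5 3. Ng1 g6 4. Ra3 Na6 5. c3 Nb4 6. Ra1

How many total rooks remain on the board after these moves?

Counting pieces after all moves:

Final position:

  a b c d e f g h
  ─────────────────
8│♜ · ♝ ♛ ♚ ♝ ♞ ♜│8
7│· ♟ ♟ ♟ ♟ ♟ · ·│7
6│· · · · · · ♟ ·│6
5│♟ · · · · · · ♟│5
4│♙ ♞ · · · · · ·│4
3│· · ♙ · · · · ·│3
2│· ♙ · ♙ ♙ ♙ ♙ ♙│2
1│♖ ♘ ♗ ♕ ♔ ♗ ♘ ♖│1
  ─────────────────
  a b c d e f g h


4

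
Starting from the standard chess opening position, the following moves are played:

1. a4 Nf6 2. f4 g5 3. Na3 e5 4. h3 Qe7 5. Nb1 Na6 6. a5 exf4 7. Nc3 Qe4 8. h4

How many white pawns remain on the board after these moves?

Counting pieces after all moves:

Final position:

  a b c d e f g h
  ─────────────────
8│♜ · ♝ · ♚ ♝ · ♜│8
7│♟ ♟ ♟ ♟ · ♟ · ♟│7
6│♞ · · · · ♞ · ·│6
5│♙ · · · · · ♟ ·│5
4│· · · · ♛ ♟ · ♙│4
3│· · ♘ · · · · ·│3
2│· ♙ ♙ ♙ ♙ · ♙ ·│2
1│♖ · ♗ ♕ ♔ ♗ ♘ ♖│1
  ─────────────────
  a b c d e f g h


7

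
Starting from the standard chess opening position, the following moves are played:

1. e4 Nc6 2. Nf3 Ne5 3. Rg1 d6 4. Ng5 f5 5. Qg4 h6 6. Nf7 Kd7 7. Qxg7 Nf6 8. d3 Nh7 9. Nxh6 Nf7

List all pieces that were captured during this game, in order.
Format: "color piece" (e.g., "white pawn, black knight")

Tracking captures:
  Qxg7: captured black pawn
  Nxh6: captured black pawn

black pawn, black pawn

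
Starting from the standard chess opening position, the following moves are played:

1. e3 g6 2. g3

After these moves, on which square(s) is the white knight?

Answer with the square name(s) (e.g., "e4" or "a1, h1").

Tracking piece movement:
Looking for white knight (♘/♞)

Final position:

  a b c d e f g h
  ─────────────────
8│♜ ♞ ♝ ♛ ♚ ♝ ♞ ♜│8
7│♟ ♟ ♟ ♟ ♟ ♟ · ♟│7
6│· · · · · · ♟ ·│6
5│· · · · · · · ·│5
4│· · · · · · · ·│4
3│· · · · ♙ · ♙ ·│3
2│♙ ♙ ♙ ♙ · ♙ · ♙│2
1│♖ ♘ ♗ ♕ ♔ ♗ ♘ ♖│1
  ─────────────────
  a b c d e f g h


b1, g1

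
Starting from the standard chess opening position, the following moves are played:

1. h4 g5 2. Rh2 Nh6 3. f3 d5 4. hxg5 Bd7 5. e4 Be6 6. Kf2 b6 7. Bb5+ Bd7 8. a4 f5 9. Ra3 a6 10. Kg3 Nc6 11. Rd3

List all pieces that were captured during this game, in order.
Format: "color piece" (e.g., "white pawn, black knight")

Tracking captures:
  hxg5: captured black pawn

black pawn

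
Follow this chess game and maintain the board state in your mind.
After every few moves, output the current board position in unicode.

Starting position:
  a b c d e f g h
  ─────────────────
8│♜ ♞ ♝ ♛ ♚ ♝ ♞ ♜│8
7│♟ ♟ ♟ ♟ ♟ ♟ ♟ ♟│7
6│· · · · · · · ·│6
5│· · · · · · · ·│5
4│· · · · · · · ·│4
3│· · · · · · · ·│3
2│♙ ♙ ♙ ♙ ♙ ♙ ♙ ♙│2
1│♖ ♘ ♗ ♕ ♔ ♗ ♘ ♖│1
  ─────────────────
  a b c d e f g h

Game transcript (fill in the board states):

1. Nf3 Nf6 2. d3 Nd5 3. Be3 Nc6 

  a b c d e f g h
  ─────────────────
8│♜ · ♝ ♛ ♚ ♝ · ♜│8
7│♟ ♟ ♟ ♟ ♟ ♟ ♟ ♟│7
6│· · ♞ · · · · ·│6
5│· · · ♞ · · · ·│5
4│· · · · · · · ·│4
3│· · · ♙ ♗ ♘ · ·│3
2│♙ ♙ ♙ · ♙ ♙ ♙ ♙│2
1│♖ ♘ · ♕ ♔ ♗ · ♖│1
  ─────────────────
  a b c d e f g h

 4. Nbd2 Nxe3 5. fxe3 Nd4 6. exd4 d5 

  a b c d e f g h
  ─────────────────
8│♜ · ♝ ♛ ♚ ♝ · ♜│8
7│♟ ♟ ♟ · ♟ ♟ ♟ ♟│7
6│· · · · · · · ·│6
5│· · · ♟ · · · ·│5
4│· · · ♙ · · · ·│4
3│· · · ♙ · ♘ · ·│3
2│♙ ♙ ♙ ♘ ♙ · ♙ ♙│2
1│♖ · · ♕ ♔ ♗ · ♖│1
  ─────────────────
  a b c d e f g h

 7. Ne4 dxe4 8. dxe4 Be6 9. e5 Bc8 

  a b c d e f g h
  ─────────────────
8│♜ · ♝ ♛ ♚ ♝ · ♜│8
7│♟ ♟ ♟ · ♟ ♟ ♟ ♟│7
6│· · · · · · · ·│6
5│· · · · ♙ · · ·│5
4│· · · ♙ · · · ·│4
3│· · · · · ♘ · ·│3
2│♙ ♙ ♙ · ♙ · ♙ ♙│2
1│♖ · · ♕ ♔ ♗ · ♖│1
  ─────────────────
  a b c d e f g h

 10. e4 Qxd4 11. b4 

  a b c d e f g h
  ─────────────────
8│♜ · ♝ · ♚ ♝ · ♜│8
7│♟ ♟ ♟ · ♟ ♟ ♟ ♟│7
6│· · · · · · · ·│6
5│· · · · ♙ · · ·│5
4│· ♙ · ♛ ♙ · · ·│4
3│· · · · · ♘ · ·│3
2│♙ · ♙ · · · ♙ ♙│2
1│♖ · · ♕ ♔ ♗ · ♖│1
  ─────────────────
  a b c d e f g h
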